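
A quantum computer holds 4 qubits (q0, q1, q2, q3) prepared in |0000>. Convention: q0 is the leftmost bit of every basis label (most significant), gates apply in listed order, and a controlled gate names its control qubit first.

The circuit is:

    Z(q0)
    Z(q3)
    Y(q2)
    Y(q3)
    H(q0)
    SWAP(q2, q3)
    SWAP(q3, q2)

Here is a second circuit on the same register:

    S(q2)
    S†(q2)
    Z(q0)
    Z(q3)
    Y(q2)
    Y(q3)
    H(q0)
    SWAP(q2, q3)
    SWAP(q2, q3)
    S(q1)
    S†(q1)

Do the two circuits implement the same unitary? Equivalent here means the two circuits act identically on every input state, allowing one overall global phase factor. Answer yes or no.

Yes, they are equivalent — the unitaries differ by at most a global phase.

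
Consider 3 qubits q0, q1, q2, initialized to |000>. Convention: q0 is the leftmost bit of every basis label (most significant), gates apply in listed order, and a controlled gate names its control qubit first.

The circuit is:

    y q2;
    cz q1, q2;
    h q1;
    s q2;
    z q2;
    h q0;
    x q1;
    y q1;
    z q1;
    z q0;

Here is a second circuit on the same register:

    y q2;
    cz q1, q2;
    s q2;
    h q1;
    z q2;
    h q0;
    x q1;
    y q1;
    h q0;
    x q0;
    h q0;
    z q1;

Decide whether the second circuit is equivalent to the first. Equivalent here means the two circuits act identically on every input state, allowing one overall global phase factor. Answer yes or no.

Yes — the two circuits implement the same unitary up to a global phase.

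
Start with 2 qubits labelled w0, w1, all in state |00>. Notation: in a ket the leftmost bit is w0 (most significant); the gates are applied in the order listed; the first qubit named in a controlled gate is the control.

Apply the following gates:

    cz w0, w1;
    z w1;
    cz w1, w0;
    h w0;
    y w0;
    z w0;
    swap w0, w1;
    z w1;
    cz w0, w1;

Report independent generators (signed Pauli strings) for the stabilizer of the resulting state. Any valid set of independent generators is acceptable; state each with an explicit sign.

The final state is stabilized by the group generated by -IX, +ZI; other independent generating sets are equally valid.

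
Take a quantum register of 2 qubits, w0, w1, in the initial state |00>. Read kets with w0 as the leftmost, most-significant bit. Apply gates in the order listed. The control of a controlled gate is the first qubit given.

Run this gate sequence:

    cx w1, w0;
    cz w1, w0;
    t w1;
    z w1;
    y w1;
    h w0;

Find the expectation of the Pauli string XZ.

The observable XZ averages to -1.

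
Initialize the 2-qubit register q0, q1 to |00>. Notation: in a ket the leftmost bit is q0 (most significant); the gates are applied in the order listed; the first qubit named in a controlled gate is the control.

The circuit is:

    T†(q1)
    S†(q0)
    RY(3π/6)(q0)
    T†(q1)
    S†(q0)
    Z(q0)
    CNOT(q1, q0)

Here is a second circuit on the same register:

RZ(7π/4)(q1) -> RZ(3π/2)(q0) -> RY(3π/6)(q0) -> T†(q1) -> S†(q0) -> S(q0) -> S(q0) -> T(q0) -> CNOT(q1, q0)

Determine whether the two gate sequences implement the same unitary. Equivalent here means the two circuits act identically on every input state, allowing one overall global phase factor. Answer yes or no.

No: there is an input state on which the two circuits produce genuinely different outputs (not merely differing by a phase).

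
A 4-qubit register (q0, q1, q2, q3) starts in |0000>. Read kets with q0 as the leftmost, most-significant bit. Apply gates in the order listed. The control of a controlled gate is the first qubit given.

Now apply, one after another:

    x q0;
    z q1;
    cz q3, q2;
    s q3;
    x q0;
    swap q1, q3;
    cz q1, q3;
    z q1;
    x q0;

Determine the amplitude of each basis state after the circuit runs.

The final amplitudes are 1 on |1000>, and 0 on every other basis state.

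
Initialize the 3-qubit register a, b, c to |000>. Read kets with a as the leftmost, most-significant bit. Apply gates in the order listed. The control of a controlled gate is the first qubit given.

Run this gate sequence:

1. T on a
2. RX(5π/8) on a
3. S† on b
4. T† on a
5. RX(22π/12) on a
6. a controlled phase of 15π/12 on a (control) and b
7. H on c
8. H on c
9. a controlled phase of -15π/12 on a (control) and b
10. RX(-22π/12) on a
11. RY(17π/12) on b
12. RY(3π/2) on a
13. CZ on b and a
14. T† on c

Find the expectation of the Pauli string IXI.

The observable IXI averages to -sqrt(6)*I*exp(I*pi/4)*sin(5*pi/16)*cos(5*pi/16)/4 - I*sqrt(1/2 - sqrt(2)/4)*sqrt(sqrt(2)/4 + 1/2)*exp(I*pi/4)*sin(5*pi/16)*cos(5*pi/16) + I*sqrt(1/2 - sqrt(2)/4)*sqrt(sqrt(2)/4 + 1/2)*exp(-I*pi/4)*sin(5*pi/16)*cos(5*pi/16) + sqrt(6)*I*exp(-I*pi/4)*sin(5*pi/16)*cos(5*pi/16)/4. Key observation: steps 5-10 multiply out to the identity, so the circuit reduces to the remaining gates.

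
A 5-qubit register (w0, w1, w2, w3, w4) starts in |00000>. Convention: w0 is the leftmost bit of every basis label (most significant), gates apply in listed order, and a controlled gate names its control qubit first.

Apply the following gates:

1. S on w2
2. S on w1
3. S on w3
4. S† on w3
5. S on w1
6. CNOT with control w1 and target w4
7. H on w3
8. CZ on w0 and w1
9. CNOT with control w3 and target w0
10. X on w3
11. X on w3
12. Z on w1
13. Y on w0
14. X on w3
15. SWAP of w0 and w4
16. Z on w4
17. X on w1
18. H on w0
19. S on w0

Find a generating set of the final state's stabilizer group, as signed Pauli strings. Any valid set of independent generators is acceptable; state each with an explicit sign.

The stabilizer group can be generated by +YIIII, +IIIXX, -IZIII, +IIZII, +IIIZZ, among other valid generating sets.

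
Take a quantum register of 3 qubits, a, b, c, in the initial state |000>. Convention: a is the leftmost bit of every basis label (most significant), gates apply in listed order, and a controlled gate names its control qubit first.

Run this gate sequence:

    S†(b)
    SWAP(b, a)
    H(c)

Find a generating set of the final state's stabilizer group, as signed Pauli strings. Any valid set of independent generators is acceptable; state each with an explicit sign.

The stabilizer group can be generated by +IIX, +ZII, +IZI, among other valid generating sets.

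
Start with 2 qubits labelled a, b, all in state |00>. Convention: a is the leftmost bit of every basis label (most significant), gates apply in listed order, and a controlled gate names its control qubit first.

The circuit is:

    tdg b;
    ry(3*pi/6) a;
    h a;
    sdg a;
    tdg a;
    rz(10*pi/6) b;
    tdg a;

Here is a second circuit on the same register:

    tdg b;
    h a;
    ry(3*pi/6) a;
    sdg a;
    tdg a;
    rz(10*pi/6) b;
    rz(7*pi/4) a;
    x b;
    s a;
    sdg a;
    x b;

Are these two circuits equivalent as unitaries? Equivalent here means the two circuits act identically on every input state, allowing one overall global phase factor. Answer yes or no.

No — the two circuits implement different unitaries, even allowing a global phase.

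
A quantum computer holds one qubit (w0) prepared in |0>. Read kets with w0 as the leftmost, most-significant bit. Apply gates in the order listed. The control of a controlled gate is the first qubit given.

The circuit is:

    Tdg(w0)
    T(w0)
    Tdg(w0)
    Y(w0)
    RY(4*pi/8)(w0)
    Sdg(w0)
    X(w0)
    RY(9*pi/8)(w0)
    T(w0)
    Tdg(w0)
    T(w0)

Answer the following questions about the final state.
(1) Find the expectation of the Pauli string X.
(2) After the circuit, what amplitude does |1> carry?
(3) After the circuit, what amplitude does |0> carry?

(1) The expectation value of X is sqrt(2)/2.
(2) The amplitude on |1> is sqrt(2)*exp(5*I*pi/16)/2.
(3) The final state's coefficient on |0> equals sqrt(2)*(-sin(pi/16) + I*cos(pi/16))/2.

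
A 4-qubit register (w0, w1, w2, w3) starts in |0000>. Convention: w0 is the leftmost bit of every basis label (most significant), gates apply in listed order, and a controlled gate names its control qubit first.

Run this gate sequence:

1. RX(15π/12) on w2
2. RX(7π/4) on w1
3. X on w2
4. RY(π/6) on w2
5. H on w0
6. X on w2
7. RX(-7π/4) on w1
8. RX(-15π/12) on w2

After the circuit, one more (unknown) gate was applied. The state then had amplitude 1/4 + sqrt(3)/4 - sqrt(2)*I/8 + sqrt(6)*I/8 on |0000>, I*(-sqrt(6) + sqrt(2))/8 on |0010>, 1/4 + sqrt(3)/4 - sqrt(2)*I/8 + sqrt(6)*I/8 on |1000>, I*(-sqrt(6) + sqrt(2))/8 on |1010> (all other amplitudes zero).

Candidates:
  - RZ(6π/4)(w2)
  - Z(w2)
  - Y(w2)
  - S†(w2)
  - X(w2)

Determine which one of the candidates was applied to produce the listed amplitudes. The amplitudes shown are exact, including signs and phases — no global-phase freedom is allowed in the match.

It was S†(w2) that produced the state shown.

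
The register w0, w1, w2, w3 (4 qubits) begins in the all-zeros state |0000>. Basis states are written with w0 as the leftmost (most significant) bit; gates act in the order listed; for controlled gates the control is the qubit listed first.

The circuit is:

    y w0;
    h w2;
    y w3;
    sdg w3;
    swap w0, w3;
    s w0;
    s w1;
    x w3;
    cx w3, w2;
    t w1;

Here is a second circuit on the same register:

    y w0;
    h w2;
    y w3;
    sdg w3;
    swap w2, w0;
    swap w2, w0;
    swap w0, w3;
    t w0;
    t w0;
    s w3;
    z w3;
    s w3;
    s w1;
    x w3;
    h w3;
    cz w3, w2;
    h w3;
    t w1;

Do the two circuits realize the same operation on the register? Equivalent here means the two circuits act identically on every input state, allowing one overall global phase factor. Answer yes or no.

No, they are not equivalent — no single phase factor reconciles the two unitaries.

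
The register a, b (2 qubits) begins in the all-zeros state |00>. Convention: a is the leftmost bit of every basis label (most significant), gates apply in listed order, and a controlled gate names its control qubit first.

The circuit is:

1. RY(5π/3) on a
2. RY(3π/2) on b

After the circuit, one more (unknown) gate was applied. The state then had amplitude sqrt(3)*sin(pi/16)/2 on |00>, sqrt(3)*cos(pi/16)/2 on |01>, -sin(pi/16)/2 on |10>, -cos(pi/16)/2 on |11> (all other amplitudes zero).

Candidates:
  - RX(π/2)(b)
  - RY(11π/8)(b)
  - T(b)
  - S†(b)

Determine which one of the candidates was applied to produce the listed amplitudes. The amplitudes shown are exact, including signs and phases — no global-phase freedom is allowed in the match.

It was RY(11π/8)(b) that produced the state shown.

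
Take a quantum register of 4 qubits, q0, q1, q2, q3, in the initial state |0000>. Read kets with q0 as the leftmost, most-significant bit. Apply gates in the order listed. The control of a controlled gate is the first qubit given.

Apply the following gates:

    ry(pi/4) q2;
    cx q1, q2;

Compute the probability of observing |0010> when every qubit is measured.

Outcome |0010> occurs with probability 1/2 - sqrt(2)/4.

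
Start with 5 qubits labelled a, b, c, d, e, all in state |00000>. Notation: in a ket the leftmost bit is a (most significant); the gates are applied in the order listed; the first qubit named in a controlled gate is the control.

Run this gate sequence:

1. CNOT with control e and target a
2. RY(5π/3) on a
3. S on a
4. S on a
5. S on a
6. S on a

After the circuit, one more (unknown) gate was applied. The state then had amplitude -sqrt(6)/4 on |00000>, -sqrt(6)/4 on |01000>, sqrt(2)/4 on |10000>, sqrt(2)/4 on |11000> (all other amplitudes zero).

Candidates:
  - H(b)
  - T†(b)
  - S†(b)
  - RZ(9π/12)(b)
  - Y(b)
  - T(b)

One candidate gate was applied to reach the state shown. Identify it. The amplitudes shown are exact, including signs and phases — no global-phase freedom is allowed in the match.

The applied gate was H(b). Key observation: steps 3-6 multiply out to the identity, so the circuit reduces to the remaining gates.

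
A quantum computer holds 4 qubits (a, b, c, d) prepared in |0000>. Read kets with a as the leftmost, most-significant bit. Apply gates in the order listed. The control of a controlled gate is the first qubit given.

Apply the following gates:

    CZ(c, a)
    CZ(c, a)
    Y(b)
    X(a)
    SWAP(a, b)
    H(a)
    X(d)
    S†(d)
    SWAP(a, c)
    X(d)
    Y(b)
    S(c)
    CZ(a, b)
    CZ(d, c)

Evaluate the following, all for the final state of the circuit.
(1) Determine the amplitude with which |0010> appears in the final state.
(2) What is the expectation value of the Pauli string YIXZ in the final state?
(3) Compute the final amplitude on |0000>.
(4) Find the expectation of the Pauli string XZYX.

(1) The amplitude on |0010> is -sqrt(2)/2. Key observation: gates 1-2 undo each other exactly, leaving only the rest of the circuit to track.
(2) The expectation value of YIXZ is 0.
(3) The final state's coefficient on |0000> equals -sqrt(2)*I/2.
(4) The observable XZYX averages to 0.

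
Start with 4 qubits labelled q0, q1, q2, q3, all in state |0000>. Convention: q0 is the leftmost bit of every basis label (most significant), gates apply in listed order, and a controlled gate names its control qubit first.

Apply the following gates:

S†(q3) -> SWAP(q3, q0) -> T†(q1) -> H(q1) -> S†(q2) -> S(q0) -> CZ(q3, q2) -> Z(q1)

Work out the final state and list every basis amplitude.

The resulting statevector has amplitude sqrt(2)/2 on |0000>, -sqrt(2)/2 on |0100>, and 0 on every other basis state.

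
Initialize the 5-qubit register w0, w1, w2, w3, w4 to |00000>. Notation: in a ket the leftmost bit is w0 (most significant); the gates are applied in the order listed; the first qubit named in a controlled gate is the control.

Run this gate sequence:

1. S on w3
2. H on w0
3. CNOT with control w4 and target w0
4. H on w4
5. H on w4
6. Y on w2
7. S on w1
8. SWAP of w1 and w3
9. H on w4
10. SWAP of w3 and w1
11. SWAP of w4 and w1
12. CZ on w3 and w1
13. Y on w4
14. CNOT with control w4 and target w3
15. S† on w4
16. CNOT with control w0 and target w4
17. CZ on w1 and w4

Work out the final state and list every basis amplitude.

After the circuit, the state carries amplitude I/2 on |00111>, -I/2 on |01111>, I/2 on |10110>, I/2 on |11110>, and 0 on every other basis state. Key observation: the block from step 4 through step 5 cancels to the identity and can be dropped.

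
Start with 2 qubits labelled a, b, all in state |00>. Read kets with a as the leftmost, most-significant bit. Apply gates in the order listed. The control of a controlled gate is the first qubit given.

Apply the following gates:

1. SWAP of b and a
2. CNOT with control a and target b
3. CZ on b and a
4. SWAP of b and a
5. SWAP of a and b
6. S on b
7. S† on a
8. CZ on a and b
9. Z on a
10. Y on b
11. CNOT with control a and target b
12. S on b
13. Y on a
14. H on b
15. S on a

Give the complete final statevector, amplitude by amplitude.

After the circuit, the state carries amplitude 0 on |00>, 0 on |01>, sqrt(2)/2 on |10>, -sqrt(2)/2 on |11>.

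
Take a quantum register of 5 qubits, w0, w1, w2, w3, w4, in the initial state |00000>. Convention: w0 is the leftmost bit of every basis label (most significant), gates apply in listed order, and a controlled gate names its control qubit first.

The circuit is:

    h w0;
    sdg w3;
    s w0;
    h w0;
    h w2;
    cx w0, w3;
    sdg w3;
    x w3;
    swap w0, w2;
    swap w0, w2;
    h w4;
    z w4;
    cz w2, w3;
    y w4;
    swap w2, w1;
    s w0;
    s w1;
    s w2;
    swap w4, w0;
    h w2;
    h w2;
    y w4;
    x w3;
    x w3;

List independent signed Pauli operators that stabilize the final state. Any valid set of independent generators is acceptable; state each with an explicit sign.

One valid set of independent stabilizer generators is +XIIII, +IYIIZ, -IZIXY, +IIZII, +IIIZZ (any independent generating set of the same group is equally correct). Key observation: steps 23-24 multiply out to the identity, so the circuit reduces to the remaining gates.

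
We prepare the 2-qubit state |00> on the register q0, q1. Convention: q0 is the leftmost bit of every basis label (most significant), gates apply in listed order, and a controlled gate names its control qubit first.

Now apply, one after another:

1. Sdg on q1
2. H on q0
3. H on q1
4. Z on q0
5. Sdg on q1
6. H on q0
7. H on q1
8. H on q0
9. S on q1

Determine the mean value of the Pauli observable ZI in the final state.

The observable ZI averages to 0.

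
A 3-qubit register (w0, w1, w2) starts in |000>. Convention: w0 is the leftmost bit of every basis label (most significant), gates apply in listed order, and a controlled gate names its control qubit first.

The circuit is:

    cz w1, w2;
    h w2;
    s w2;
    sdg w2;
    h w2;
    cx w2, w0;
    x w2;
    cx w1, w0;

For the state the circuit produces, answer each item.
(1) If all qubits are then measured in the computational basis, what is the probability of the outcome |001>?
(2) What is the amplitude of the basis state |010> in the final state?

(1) A full measurement returns |001> with probability 1.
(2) The final state's coefficient on |010> equals 0.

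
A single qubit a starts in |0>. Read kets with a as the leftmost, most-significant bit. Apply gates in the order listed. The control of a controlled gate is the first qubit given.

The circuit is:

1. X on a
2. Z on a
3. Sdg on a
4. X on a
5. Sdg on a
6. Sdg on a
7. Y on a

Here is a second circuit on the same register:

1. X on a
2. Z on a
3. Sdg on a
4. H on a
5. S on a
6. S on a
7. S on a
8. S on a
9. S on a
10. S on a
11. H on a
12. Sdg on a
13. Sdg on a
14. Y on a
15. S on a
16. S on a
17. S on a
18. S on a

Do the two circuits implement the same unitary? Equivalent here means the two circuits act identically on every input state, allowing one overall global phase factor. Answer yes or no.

Yes: on every input state the two circuits agree up to one overall phase factor.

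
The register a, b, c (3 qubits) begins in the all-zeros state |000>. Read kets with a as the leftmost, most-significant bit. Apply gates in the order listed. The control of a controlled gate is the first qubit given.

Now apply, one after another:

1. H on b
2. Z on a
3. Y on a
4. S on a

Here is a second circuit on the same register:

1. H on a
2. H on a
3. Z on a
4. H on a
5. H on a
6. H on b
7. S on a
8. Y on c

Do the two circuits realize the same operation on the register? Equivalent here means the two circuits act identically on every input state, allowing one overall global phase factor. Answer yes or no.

No: there is an input state on which the two circuits produce genuinely different outputs (not merely differing by a phase).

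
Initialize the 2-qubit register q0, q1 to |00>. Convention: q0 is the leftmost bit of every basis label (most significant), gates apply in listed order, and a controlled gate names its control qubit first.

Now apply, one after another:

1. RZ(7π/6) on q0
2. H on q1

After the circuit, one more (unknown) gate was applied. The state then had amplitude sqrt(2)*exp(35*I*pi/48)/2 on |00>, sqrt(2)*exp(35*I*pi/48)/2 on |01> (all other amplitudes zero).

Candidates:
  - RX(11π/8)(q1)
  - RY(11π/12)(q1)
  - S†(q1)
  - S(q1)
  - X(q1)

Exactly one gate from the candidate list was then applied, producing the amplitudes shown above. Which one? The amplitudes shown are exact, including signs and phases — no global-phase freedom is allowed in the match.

The unique candidate consistent with the amplitudes is RX(11π/8)(q1).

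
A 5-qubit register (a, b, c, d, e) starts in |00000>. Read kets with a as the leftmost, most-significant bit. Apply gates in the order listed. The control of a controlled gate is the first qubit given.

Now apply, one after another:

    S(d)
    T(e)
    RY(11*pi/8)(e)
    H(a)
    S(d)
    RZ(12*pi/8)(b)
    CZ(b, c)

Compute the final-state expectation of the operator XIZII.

The expectation value of XIZII is 1.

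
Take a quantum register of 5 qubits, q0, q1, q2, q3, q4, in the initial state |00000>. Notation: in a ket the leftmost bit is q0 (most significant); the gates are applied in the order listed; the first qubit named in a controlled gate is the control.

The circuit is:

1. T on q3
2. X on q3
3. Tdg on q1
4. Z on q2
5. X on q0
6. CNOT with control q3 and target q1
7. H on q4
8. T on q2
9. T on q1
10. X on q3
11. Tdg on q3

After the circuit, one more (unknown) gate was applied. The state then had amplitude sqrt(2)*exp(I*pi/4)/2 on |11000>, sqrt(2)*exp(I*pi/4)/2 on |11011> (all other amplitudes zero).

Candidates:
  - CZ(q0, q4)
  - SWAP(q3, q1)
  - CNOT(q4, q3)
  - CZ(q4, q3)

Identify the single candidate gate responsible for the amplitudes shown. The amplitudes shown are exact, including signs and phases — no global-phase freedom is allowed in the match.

It was CNOT(q4, q3) that produced the state shown.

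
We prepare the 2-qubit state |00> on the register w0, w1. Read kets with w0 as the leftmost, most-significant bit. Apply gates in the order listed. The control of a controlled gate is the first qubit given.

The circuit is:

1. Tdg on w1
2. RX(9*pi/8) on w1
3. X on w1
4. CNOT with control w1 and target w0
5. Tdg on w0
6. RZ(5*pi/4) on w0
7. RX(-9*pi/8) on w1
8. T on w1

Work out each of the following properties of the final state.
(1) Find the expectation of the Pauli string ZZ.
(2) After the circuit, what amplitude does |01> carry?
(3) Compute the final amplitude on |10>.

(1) In the final state, ZZ has expectation -sqrt(sqrt(2) + 2)/2.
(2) The amplitude on |01> is (-2 - sqrt(sqrt(2) + 2))*exp(5*I*pi/8)/4.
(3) |10> carries amplitude -sqrt(2 - sqrt(2))*exp(7*I*pi/8)/4 in the final state.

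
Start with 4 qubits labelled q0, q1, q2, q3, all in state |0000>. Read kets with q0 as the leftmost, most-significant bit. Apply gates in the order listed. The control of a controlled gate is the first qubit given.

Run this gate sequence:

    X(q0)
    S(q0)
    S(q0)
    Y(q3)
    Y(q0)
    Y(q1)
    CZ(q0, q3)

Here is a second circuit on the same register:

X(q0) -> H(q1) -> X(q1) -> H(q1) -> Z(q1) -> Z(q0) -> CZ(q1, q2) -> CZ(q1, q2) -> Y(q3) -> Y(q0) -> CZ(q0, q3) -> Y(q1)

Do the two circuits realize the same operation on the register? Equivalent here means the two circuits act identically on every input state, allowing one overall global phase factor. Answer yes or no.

Yes, they are equivalent — the unitaries differ by at most a global phase.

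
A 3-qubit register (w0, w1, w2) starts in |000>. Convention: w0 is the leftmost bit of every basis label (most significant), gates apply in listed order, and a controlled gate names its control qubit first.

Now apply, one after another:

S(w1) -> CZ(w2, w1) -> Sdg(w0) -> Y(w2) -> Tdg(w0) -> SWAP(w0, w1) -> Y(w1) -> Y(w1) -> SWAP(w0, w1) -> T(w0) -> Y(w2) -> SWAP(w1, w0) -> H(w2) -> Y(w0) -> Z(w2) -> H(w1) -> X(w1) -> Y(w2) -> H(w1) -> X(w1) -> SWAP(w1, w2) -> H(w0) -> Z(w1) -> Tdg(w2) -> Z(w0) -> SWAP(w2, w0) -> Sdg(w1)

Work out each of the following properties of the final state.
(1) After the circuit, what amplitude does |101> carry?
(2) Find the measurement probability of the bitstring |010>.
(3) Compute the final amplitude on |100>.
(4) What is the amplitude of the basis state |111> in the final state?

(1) The final state's coefficient on |101> equals exp(3*I*pi/4)/2.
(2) A full measurement returns |010> with probability 0.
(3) The final state's coefficient on |100> equals exp(3*I*pi/4)/2.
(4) The final state's coefficient on |111> equals -exp(I*pi/4)/2.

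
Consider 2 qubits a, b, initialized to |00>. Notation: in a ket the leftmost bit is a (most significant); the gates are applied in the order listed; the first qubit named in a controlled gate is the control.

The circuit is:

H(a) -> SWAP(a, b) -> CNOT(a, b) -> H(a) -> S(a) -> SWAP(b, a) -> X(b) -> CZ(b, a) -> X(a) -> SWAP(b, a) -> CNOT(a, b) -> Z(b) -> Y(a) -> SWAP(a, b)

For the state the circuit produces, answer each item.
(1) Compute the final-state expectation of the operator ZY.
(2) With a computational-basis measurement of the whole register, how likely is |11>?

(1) The expectation value of ZY is -1.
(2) Outcome |11> occurs with probability 1/4.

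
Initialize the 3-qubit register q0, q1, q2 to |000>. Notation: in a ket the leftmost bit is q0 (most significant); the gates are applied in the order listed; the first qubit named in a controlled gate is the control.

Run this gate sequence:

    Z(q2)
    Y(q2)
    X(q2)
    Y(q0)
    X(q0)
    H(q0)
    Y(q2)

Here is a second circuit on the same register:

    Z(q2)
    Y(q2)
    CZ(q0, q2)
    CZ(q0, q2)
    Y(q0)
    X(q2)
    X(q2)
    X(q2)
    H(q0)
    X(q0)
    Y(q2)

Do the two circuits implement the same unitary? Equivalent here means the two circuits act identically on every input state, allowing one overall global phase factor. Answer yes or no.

No, they are not equivalent — no single phase factor reconciles the two unitaries.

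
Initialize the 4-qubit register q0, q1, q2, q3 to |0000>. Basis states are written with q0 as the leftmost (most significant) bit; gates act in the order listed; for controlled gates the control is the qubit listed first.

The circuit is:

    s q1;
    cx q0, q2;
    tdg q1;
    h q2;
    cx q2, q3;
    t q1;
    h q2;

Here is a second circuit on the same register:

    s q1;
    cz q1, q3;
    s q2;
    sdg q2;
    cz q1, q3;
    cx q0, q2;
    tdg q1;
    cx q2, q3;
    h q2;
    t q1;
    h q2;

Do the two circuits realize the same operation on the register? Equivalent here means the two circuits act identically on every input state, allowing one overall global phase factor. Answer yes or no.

No — the two circuits implement different unitaries, even allowing a global phase.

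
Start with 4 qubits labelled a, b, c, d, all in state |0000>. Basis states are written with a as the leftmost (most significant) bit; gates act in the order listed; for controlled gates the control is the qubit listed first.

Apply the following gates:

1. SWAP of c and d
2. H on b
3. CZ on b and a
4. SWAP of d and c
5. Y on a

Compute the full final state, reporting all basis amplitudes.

After the circuit, the state carries amplitude sqrt(2)*I/2 on |1000>, sqrt(2)*I/2 on |1100>, and 0 on every other basis state.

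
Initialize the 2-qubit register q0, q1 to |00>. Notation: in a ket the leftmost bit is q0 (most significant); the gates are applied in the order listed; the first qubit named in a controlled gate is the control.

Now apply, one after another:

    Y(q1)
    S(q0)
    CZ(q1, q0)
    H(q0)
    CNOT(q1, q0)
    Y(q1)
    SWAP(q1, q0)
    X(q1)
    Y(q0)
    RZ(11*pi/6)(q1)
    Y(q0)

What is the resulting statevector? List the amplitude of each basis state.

The resulting statevector has amplitude -sqrt(2)*exp(I*pi/12)/2 on |00>, sqrt(2)*exp(11*I*pi/12)/2 on |01>, 0 on |10>, 0 on |11>.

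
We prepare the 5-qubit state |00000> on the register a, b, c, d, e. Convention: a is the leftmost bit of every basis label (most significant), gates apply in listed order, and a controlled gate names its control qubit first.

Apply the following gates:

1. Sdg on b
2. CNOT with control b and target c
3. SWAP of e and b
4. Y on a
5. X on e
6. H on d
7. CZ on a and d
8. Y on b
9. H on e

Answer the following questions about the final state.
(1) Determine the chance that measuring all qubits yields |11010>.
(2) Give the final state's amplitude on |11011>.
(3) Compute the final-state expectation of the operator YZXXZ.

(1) The probability of measuring |11010> is 1/4.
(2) The final state's coefficient on |11011> equals -1/2.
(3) In the final state, YZXXZ has expectation 0.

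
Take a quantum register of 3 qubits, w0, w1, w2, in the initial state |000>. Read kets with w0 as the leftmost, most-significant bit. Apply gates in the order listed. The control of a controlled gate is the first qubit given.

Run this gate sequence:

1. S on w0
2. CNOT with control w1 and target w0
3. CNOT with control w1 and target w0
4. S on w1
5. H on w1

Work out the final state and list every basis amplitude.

After the circuit, the state carries amplitude sqrt(2)/2 on |000>, sqrt(2)/2 on |010>, and 0 on every other basis state. Key observation: the block from step 2 through step 3 cancels to the identity and can be dropped.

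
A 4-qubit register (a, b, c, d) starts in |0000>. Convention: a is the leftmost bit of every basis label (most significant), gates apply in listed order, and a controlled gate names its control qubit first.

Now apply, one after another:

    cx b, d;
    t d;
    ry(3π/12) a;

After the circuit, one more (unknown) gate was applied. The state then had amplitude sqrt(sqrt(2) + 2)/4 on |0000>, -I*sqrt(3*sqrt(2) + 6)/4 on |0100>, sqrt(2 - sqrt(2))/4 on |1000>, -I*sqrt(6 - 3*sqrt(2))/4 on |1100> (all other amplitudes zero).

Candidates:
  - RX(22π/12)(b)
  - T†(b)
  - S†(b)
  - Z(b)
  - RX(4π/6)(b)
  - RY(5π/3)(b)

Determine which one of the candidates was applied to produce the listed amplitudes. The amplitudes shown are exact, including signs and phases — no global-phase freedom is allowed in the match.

The unique candidate consistent with the amplitudes is RX(4π/6)(b).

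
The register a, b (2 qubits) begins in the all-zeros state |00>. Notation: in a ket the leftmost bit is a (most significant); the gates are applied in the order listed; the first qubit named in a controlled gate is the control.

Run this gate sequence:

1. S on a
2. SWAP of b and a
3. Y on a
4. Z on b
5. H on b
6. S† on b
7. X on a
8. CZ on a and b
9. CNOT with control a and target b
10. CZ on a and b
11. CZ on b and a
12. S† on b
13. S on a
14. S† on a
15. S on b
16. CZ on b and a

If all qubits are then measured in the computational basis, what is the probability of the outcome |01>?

Outcome |01> occurs with probability 1/2.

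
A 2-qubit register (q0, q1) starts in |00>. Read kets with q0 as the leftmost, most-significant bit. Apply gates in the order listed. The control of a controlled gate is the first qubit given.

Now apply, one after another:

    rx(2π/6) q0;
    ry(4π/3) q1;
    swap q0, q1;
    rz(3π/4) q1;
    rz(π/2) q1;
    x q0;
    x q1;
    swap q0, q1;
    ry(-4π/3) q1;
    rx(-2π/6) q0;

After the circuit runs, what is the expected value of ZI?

The expectation value of ZI is -1/4 + 3*sqrt(2)/8.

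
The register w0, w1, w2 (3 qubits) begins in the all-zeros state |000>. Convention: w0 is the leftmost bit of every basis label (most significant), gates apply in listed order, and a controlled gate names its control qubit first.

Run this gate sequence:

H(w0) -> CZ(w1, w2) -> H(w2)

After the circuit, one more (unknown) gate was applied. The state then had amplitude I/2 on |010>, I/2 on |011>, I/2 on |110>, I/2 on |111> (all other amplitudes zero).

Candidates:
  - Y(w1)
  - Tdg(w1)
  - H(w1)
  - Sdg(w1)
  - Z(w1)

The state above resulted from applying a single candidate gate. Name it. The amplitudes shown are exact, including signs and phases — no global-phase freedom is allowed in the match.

The applied gate was Y(w1).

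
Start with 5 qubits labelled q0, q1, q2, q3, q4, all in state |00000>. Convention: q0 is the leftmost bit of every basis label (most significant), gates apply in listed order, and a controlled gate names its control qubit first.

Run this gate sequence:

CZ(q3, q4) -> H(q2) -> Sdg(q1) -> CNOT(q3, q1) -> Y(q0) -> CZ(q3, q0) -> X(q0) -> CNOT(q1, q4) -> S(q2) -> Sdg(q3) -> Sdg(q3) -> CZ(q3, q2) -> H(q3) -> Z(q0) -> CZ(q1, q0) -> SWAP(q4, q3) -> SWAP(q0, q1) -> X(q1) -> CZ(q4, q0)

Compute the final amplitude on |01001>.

The final state's coefficient on |01001> equals I/2.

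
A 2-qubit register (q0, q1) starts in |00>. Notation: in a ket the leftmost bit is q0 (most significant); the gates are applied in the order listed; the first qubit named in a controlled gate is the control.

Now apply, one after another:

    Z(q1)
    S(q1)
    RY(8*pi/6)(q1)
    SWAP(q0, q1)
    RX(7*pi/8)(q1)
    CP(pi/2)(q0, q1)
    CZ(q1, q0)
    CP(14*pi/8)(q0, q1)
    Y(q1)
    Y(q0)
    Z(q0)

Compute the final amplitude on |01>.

The amplitude on |01> is sqrt(3)*sin(pi/16)/2.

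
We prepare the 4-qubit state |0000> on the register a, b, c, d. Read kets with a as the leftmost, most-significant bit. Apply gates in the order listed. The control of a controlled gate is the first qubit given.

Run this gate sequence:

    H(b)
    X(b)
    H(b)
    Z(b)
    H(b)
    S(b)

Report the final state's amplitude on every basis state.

After the circuit, the state carries amplitude sqrt(2)/2 on |0000>, sqrt(2)*I/2 on |0100>, and 0 on every other basis state. Key observation: steps 1-4 multiply out to the identity, so the circuit reduces to the remaining gates.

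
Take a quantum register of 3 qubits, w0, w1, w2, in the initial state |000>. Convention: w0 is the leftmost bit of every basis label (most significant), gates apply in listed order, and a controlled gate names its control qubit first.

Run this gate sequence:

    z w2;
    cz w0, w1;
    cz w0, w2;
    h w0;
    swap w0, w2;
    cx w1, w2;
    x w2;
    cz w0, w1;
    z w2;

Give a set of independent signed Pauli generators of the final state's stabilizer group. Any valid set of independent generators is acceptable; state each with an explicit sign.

One valid set of independent stabilizer generators is -IIX, +ZII, +IZI (any independent generating set of the same group is equally correct).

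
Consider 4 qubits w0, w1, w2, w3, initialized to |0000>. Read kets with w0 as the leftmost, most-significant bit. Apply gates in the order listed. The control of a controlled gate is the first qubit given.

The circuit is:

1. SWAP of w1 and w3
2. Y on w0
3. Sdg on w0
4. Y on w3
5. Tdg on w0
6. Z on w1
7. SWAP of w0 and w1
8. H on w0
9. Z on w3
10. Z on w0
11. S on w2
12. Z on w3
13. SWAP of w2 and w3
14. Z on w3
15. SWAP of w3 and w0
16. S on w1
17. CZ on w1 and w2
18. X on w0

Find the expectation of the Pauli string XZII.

In the final state, XZII has expectation 0.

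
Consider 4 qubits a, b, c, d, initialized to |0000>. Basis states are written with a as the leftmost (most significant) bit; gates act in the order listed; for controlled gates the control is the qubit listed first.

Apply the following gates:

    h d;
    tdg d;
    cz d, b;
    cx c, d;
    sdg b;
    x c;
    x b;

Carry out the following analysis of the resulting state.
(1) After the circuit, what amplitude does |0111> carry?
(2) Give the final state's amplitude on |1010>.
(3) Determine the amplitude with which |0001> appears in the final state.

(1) The amplitude on |0111> is -sqrt(2)*exp(3*I*pi/4)/2.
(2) |1010> carries amplitude 0 in the final state.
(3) The final state's coefficient on |0001> equals 0.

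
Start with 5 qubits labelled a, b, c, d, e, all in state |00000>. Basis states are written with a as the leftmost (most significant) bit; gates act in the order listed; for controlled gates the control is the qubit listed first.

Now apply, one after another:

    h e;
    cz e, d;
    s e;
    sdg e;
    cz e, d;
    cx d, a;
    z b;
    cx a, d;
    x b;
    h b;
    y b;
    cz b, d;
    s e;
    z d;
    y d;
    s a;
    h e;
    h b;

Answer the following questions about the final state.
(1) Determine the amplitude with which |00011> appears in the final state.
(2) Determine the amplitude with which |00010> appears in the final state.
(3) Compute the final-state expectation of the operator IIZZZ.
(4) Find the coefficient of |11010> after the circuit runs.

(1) The final state's coefficient on |00011> equals -1/2 + I/2. Key observation: the block from step 2 through step 5 cancels to the identity and can be dropped.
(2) The final state's coefficient on |00010> equals -1/2 - I/2.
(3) In the final state, IIZZZ has expectation 0.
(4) The amplitude on |11010> is 0.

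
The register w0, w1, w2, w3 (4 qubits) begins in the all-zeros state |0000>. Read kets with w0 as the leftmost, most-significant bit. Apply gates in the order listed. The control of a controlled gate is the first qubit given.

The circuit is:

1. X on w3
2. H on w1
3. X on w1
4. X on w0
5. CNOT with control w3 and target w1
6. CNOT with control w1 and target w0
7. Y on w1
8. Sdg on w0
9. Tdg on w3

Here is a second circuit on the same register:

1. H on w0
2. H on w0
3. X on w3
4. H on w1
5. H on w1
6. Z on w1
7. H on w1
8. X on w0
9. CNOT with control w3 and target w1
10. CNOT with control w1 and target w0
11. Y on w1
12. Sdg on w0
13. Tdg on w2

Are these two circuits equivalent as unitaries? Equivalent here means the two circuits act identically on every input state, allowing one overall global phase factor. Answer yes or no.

No, they are not equivalent — no single phase factor reconciles the two unitaries.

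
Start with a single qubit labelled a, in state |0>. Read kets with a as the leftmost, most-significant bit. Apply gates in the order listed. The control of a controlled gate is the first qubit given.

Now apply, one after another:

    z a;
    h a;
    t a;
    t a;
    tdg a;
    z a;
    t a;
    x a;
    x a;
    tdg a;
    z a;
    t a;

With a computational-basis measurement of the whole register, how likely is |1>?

The probability of measuring |1> is 1/2. Key observation: gates 5-12 undo each other exactly, leaving only the rest of the circuit to track.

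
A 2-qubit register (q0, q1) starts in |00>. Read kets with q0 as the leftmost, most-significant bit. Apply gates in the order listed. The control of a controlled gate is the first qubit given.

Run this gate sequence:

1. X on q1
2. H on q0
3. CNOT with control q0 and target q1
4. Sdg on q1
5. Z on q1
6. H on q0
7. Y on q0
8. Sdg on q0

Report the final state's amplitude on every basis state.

After the circuit, the state carries amplitude I/2 on |00>, 1/2 on |01>, 1/2 on |10>, I/2 on |11>.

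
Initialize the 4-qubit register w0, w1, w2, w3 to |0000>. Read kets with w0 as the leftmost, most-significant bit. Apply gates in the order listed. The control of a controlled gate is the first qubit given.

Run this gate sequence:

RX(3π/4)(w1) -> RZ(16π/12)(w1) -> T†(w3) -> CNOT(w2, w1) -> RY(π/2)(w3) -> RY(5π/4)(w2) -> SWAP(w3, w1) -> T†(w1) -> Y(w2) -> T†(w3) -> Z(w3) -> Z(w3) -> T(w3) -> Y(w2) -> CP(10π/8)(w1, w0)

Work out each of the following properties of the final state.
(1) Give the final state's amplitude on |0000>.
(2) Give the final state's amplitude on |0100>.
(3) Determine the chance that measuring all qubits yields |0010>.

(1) |0000> carries amplitude (-1 + sqrt(2))*exp(I*pi/3)/4 in the final state. Key observation: steps 9-14 multiply out to the identity, so the circuit reduces to the remaining gates.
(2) The final state's coefficient on |0100> equals (-1 + sqrt(2))*exp(I*pi/12)/4.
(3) Outcome |0010> occurs with probability 1/16.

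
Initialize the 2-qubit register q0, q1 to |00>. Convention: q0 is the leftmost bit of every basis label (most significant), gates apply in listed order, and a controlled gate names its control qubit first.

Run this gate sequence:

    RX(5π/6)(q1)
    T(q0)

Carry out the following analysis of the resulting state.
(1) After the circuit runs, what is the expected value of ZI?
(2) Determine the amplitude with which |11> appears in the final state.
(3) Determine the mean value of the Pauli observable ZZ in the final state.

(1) The observable ZI averages to 1.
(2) The amplitude on |11> is 0.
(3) The observable ZZ averages to -sqrt(3)/2.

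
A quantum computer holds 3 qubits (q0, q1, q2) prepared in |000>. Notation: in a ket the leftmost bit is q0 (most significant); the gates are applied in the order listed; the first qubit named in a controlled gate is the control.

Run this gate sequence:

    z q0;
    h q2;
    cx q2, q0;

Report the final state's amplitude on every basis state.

The final amplitudes are sqrt(2)/2 on |000>, sqrt(2)/2 on |101>, and 0 on every other basis state.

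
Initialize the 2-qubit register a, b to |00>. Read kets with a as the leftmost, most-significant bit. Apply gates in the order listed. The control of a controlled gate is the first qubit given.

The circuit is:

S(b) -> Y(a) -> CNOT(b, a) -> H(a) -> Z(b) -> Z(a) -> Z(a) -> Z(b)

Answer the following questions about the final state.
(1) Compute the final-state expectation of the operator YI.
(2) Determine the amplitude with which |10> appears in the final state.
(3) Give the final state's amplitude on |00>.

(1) The expectation value of YI is 0.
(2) The final state's coefficient on |10> equals -sqrt(2)*I/2.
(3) The final state's coefficient on |00> equals sqrt(2)*I/2.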